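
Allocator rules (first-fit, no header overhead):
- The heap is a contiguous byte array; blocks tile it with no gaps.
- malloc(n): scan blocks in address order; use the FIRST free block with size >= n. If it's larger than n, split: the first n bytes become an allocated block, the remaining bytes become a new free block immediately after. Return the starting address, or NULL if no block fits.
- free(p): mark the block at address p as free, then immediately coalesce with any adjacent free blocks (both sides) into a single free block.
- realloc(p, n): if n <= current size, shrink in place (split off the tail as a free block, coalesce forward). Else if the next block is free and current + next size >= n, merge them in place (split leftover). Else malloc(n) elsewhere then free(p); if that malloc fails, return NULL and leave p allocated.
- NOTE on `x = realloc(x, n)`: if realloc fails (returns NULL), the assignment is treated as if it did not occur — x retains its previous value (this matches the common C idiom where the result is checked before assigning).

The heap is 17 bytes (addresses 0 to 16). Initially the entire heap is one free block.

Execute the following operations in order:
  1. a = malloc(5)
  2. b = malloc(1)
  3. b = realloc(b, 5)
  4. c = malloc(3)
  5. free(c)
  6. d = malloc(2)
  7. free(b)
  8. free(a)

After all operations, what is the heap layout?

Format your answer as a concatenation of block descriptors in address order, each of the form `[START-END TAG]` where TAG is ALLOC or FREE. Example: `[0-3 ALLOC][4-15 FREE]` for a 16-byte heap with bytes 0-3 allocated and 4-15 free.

Op 1: a = malloc(5) -> a = 0; heap: [0-4 ALLOC][5-16 FREE]
Op 2: b = malloc(1) -> b = 5; heap: [0-4 ALLOC][5-5 ALLOC][6-16 FREE]
Op 3: b = realloc(b, 5) -> b = 5; heap: [0-4 ALLOC][5-9 ALLOC][10-16 FREE]
Op 4: c = malloc(3) -> c = 10; heap: [0-4 ALLOC][5-9 ALLOC][10-12 ALLOC][13-16 FREE]
Op 5: free(c) -> (freed c); heap: [0-4 ALLOC][5-9 ALLOC][10-16 FREE]
Op 6: d = malloc(2) -> d = 10; heap: [0-4 ALLOC][5-9 ALLOC][10-11 ALLOC][12-16 FREE]
Op 7: free(b) -> (freed b); heap: [0-4 ALLOC][5-9 FREE][10-11 ALLOC][12-16 FREE]
Op 8: free(a) -> (freed a); heap: [0-9 FREE][10-11 ALLOC][12-16 FREE]

Answer: [0-9 FREE][10-11 ALLOC][12-16 FREE]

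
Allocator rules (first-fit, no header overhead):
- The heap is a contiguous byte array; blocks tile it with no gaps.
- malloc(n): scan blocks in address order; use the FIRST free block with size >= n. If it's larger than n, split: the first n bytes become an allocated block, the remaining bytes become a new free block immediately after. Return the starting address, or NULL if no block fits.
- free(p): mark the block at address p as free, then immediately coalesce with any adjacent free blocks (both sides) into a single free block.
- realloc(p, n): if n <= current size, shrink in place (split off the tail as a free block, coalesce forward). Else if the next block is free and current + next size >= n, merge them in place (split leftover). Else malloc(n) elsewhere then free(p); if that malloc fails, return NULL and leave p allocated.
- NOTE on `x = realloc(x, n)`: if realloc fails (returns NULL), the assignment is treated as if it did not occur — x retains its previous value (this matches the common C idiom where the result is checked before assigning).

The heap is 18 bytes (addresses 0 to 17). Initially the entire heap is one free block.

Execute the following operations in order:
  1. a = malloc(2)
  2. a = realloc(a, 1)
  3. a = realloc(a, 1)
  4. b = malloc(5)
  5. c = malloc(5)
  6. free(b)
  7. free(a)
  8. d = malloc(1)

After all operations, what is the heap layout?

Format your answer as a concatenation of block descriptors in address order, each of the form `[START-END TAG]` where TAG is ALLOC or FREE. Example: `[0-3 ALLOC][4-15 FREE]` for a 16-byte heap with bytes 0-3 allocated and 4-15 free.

Op 1: a = malloc(2) -> a = 0; heap: [0-1 ALLOC][2-17 FREE]
Op 2: a = realloc(a, 1) -> a = 0; heap: [0-0 ALLOC][1-17 FREE]
Op 3: a = realloc(a, 1) -> a = 0; heap: [0-0 ALLOC][1-17 FREE]
Op 4: b = malloc(5) -> b = 1; heap: [0-0 ALLOC][1-5 ALLOC][6-17 FREE]
Op 5: c = malloc(5) -> c = 6; heap: [0-0 ALLOC][1-5 ALLOC][6-10 ALLOC][11-17 FREE]
Op 6: free(b) -> (freed b); heap: [0-0 ALLOC][1-5 FREE][6-10 ALLOC][11-17 FREE]
Op 7: free(a) -> (freed a); heap: [0-5 FREE][6-10 ALLOC][11-17 FREE]
Op 8: d = malloc(1) -> d = 0; heap: [0-0 ALLOC][1-5 FREE][6-10 ALLOC][11-17 FREE]

Answer: [0-0 ALLOC][1-5 FREE][6-10 ALLOC][11-17 FREE]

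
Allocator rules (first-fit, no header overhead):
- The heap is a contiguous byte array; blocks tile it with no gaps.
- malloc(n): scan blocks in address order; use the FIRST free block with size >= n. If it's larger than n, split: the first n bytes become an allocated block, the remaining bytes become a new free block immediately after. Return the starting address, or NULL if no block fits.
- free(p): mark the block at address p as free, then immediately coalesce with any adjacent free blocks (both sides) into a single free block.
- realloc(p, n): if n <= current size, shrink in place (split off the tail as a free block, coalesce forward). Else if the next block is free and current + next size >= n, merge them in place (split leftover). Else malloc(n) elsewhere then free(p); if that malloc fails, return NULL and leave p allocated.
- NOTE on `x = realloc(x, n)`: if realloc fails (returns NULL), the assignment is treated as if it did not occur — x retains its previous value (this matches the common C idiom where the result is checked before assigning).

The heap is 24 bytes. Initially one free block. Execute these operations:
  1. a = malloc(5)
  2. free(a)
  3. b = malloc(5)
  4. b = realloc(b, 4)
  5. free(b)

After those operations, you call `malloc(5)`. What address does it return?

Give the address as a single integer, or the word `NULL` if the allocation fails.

Op 1: a = malloc(5) -> a = 0; heap: [0-4 ALLOC][5-23 FREE]
Op 2: free(a) -> (freed a); heap: [0-23 FREE]
Op 3: b = malloc(5) -> b = 0; heap: [0-4 ALLOC][5-23 FREE]
Op 4: b = realloc(b, 4) -> b = 0; heap: [0-3 ALLOC][4-23 FREE]
Op 5: free(b) -> (freed b); heap: [0-23 FREE]
malloc(5): first-fit scan over [0-23 FREE] -> 0

Answer: 0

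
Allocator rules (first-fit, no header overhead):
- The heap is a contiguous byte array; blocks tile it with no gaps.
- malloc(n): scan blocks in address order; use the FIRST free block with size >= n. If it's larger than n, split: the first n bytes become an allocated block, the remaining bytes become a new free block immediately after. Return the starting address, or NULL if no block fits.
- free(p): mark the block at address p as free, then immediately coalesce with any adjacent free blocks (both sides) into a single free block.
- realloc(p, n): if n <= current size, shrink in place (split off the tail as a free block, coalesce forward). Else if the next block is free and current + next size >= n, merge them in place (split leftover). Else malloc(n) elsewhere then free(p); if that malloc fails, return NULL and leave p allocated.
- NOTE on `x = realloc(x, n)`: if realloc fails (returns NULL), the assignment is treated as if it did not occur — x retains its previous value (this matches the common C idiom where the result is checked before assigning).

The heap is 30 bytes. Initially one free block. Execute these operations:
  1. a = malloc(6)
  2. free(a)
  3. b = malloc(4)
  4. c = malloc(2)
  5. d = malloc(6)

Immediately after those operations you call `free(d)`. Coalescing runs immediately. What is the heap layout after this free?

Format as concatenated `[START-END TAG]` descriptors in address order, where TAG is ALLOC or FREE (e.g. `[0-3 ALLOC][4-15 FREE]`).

Answer: [0-3 ALLOC][4-5 ALLOC][6-29 FREE]

Derivation:
Op 1: a = malloc(6) -> a = 0; heap: [0-5 ALLOC][6-29 FREE]
Op 2: free(a) -> (freed a); heap: [0-29 FREE]
Op 3: b = malloc(4) -> b = 0; heap: [0-3 ALLOC][4-29 FREE]
Op 4: c = malloc(2) -> c = 4; heap: [0-3 ALLOC][4-5 ALLOC][6-29 FREE]
Op 5: d = malloc(6) -> d = 6; heap: [0-3 ALLOC][4-5 ALLOC][6-11 ALLOC][12-29 FREE]
free(d): d = 6 -> block [6-11 ALLOC]; mark free, coalesce with adjacent free neighbors -> [0-3 ALLOC][4-5 ALLOC][6-29 FREE]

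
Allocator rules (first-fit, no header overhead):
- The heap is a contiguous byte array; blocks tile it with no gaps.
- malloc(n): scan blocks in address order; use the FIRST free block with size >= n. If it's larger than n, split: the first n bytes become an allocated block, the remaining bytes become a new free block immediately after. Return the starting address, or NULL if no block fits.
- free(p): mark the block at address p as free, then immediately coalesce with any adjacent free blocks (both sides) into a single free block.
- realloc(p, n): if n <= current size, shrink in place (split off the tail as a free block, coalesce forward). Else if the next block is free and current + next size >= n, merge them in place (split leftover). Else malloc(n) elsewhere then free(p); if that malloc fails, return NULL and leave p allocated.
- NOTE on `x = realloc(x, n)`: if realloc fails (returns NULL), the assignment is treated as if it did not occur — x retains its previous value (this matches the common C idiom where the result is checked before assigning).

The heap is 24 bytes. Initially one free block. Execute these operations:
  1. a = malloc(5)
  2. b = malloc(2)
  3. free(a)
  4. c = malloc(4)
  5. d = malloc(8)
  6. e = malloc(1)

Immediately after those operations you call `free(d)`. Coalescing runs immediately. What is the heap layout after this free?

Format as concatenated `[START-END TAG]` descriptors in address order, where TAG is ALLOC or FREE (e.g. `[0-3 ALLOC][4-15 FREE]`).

Answer: [0-3 ALLOC][4-4 ALLOC][5-6 ALLOC][7-23 FREE]

Derivation:
Op 1: a = malloc(5) -> a = 0; heap: [0-4 ALLOC][5-23 FREE]
Op 2: b = malloc(2) -> b = 5; heap: [0-4 ALLOC][5-6 ALLOC][7-23 FREE]
Op 3: free(a) -> (freed a); heap: [0-4 FREE][5-6 ALLOC][7-23 FREE]
Op 4: c = malloc(4) -> c = 0; heap: [0-3 ALLOC][4-4 FREE][5-6 ALLOC][7-23 FREE]
Op 5: d = malloc(8) -> d = 7; heap: [0-3 ALLOC][4-4 FREE][5-6 ALLOC][7-14 ALLOC][15-23 FREE]
Op 6: e = malloc(1) -> e = 4; heap: [0-3 ALLOC][4-4 ALLOC][5-6 ALLOC][7-14 ALLOC][15-23 FREE]
free(d): d = 7 -> block [7-14 ALLOC]; mark free, coalesce with adjacent free neighbors -> [0-3 ALLOC][4-4 ALLOC][5-6 ALLOC][7-23 FREE]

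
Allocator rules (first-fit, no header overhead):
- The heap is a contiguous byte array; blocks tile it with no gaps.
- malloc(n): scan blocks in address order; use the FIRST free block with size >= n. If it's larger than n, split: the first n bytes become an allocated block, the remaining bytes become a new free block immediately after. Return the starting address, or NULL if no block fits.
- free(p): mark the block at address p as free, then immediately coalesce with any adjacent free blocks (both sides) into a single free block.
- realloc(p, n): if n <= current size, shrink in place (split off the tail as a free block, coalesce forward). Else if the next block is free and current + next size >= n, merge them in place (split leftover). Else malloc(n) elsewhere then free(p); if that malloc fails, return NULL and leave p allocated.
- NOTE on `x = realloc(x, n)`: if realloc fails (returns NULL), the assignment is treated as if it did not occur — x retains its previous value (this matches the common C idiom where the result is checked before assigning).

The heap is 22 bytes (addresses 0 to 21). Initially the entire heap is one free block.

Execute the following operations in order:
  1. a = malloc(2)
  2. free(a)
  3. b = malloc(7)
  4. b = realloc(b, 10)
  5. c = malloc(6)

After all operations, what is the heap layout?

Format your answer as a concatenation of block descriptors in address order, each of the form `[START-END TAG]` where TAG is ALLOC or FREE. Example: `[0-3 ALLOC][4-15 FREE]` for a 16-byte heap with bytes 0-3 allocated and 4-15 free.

Answer: [0-9 ALLOC][10-15 ALLOC][16-21 FREE]

Derivation:
Op 1: a = malloc(2) -> a = 0; heap: [0-1 ALLOC][2-21 FREE]
Op 2: free(a) -> (freed a); heap: [0-21 FREE]
Op 3: b = malloc(7) -> b = 0; heap: [0-6 ALLOC][7-21 FREE]
Op 4: b = realloc(b, 10) -> b = 0; heap: [0-9 ALLOC][10-21 FREE]
Op 5: c = malloc(6) -> c = 10; heap: [0-9 ALLOC][10-15 ALLOC][16-21 FREE]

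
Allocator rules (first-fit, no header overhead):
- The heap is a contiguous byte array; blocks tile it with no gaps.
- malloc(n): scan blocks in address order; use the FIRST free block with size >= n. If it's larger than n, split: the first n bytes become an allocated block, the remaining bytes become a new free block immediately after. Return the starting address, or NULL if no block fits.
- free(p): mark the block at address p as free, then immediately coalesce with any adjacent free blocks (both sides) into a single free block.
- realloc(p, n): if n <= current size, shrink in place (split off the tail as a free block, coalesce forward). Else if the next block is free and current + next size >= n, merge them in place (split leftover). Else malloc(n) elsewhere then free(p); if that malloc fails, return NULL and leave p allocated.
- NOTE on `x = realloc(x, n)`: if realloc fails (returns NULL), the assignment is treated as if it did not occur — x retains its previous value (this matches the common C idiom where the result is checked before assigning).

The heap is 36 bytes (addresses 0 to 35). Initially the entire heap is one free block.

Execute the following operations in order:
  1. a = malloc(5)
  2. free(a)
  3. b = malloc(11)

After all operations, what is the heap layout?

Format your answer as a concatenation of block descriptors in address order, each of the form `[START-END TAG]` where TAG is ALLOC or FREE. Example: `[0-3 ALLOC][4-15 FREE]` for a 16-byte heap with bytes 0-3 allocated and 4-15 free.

Op 1: a = malloc(5) -> a = 0; heap: [0-4 ALLOC][5-35 FREE]
Op 2: free(a) -> (freed a); heap: [0-35 FREE]
Op 3: b = malloc(11) -> b = 0; heap: [0-10 ALLOC][11-35 FREE]

Answer: [0-10 ALLOC][11-35 FREE]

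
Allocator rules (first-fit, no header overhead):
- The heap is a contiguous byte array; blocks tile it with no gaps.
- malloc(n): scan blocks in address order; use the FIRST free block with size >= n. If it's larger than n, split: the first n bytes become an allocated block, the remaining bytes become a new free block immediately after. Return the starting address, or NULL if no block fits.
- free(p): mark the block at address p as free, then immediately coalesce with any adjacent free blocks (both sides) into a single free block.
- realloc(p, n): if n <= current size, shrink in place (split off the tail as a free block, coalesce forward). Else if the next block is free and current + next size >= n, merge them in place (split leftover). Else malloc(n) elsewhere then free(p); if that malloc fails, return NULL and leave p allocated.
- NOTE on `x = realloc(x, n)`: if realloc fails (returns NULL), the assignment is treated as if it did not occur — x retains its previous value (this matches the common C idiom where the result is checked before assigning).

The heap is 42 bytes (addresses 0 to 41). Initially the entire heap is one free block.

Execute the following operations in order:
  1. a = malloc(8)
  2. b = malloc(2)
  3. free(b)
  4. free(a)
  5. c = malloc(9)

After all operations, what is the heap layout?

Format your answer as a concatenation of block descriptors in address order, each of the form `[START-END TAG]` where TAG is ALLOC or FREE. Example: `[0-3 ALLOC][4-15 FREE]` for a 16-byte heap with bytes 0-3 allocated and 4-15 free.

Answer: [0-8 ALLOC][9-41 FREE]

Derivation:
Op 1: a = malloc(8) -> a = 0; heap: [0-7 ALLOC][8-41 FREE]
Op 2: b = malloc(2) -> b = 8; heap: [0-7 ALLOC][8-9 ALLOC][10-41 FREE]
Op 3: free(b) -> (freed b); heap: [0-7 ALLOC][8-41 FREE]
Op 4: free(a) -> (freed a); heap: [0-41 FREE]
Op 5: c = malloc(9) -> c = 0; heap: [0-8 ALLOC][9-41 FREE]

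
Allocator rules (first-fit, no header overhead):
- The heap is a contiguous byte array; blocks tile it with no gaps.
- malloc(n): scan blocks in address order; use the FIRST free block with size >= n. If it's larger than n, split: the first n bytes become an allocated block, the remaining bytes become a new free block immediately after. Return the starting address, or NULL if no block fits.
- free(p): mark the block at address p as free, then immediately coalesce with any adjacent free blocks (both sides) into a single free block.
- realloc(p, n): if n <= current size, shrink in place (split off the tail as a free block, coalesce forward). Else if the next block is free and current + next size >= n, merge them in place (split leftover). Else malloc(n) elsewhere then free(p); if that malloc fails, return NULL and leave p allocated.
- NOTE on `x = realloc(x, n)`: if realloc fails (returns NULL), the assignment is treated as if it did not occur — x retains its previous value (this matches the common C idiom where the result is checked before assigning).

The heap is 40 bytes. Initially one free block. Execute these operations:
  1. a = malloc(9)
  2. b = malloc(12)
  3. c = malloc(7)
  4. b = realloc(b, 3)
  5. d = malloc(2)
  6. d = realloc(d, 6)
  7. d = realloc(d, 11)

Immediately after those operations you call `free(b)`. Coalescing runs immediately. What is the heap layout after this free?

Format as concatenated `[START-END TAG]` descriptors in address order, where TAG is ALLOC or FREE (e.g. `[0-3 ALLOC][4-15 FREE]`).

Op 1: a = malloc(9) -> a = 0; heap: [0-8 ALLOC][9-39 FREE]
Op 2: b = malloc(12) -> b = 9; heap: [0-8 ALLOC][9-20 ALLOC][21-39 FREE]
Op 3: c = malloc(7) -> c = 21; heap: [0-8 ALLOC][9-20 ALLOC][21-27 ALLOC][28-39 FREE]
Op 4: b = realloc(b, 3) -> b = 9; heap: [0-8 ALLOC][9-11 ALLOC][12-20 FREE][21-27 ALLOC][28-39 FREE]
Op 5: d = malloc(2) -> d = 12; heap: [0-8 ALLOC][9-11 ALLOC][12-13 ALLOC][14-20 FREE][21-27 ALLOC][28-39 FREE]
Op 6: d = realloc(d, 6) -> d = 12; heap: [0-8 ALLOC][9-11 ALLOC][12-17 ALLOC][18-20 FREE][21-27 ALLOC][28-39 FREE]
Op 7: d = realloc(d, 11) -> d = 28; heap: [0-8 ALLOC][9-11 ALLOC][12-20 FREE][21-27 ALLOC][28-38 ALLOC][39-39 FREE]
free(b): b = 9 -> block [9-11 ALLOC]; mark free, coalesce with adjacent free neighbors -> [0-8 ALLOC][9-20 FREE][21-27 ALLOC][28-38 ALLOC][39-39 FREE]

Answer: [0-8 ALLOC][9-20 FREE][21-27 ALLOC][28-38 ALLOC][39-39 FREE]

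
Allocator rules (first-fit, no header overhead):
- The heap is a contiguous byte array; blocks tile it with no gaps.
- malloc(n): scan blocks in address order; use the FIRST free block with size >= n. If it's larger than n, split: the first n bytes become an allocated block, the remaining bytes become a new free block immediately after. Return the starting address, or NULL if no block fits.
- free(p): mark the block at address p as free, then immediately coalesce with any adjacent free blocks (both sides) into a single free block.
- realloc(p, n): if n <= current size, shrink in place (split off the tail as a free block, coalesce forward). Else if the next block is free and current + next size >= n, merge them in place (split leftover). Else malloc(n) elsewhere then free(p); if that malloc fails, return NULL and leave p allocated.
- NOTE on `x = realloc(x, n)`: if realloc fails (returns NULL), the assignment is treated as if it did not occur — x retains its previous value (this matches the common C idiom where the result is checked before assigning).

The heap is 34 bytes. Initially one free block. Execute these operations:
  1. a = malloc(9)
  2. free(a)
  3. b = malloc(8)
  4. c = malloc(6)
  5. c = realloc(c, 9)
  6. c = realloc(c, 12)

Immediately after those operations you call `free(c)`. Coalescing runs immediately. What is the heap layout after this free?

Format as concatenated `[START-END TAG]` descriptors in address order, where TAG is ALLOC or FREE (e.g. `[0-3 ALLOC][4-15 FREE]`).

Op 1: a = malloc(9) -> a = 0; heap: [0-8 ALLOC][9-33 FREE]
Op 2: free(a) -> (freed a); heap: [0-33 FREE]
Op 3: b = malloc(8) -> b = 0; heap: [0-7 ALLOC][8-33 FREE]
Op 4: c = malloc(6) -> c = 8; heap: [0-7 ALLOC][8-13 ALLOC][14-33 FREE]
Op 5: c = realloc(c, 9) -> c = 8; heap: [0-7 ALLOC][8-16 ALLOC][17-33 FREE]
Op 6: c = realloc(c, 12) -> c = 8; heap: [0-7 ALLOC][8-19 ALLOC][20-33 FREE]
free(c): c = 8 -> block [8-19 ALLOC]; mark free, coalesce with adjacent free neighbors -> [0-7 ALLOC][8-33 FREE]

Answer: [0-7 ALLOC][8-33 FREE]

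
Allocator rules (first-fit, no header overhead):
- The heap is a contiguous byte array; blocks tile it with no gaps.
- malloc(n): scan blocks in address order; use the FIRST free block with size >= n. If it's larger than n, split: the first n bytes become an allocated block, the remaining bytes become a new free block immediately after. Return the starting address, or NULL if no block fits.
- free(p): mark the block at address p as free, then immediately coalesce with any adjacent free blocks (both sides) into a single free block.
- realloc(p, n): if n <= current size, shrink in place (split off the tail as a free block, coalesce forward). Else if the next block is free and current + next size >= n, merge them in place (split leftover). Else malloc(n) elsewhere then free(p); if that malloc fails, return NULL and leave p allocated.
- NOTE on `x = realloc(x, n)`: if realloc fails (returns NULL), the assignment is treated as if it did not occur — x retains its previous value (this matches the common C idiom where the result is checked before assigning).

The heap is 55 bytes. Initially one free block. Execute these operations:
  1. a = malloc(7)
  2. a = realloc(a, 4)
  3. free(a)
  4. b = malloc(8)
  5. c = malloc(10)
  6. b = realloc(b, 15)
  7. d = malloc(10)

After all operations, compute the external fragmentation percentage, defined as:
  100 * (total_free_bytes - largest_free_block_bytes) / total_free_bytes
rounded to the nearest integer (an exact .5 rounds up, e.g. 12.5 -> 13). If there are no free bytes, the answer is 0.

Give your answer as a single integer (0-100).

Op 1: a = malloc(7) -> a = 0; heap: [0-6 ALLOC][7-54 FREE]
Op 2: a = realloc(a, 4) -> a = 0; heap: [0-3 ALLOC][4-54 FREE]
Op 3: free(a) -> (freed a); heap: [0-54 FREE]
Op 4: b = malloc(8) -> b = 0; heap: [0-7 ALLOC][8-54 FREE]
Op 5: c = malloc(10) -> c = 8; heap: [0-7 ALLOC][8-17 ALLOC][18-54 FREE]
Op 6: b = realloc(b, 15) -> b = 18; heap: [0-7 FREE][8-17 ALLOC][18-32 ALLOC][33-54 FREE]
Op 7: d = malloc(10) -> d = 33; heap: [0-7 FREE][8-17 ALLOC][18-32 ALLOC][33-42 ALLOC][43-54 FREE]
Free blocks: [8 12] total_free=20 largest=12 -> 100*(20-12)/20 = 800/20 = 40

Answer: 40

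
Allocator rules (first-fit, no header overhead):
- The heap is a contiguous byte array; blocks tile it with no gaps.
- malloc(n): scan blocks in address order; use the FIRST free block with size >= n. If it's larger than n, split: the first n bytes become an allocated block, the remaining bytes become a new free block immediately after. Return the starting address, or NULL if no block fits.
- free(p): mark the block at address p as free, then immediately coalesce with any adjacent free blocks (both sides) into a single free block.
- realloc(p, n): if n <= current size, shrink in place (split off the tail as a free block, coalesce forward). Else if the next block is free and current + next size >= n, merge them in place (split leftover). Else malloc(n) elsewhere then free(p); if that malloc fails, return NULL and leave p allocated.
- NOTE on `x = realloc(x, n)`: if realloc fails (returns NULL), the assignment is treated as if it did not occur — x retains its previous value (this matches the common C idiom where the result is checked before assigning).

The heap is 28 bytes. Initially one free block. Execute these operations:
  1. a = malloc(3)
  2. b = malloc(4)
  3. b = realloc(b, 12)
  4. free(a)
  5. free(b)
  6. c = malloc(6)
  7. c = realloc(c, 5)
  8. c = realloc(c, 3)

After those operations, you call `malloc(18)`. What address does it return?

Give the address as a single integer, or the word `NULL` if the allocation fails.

Op 1: a = malloc(3) -> a = 0; heap: [0-2 ALLOC][3-27 FREE]
Op 2: b = malloc(4) -> b = 3; heap: [0-2 ALLOC][3-6 ALLOC][7-27 FREE]
Op 3: b = realloc(b, 12) -> b = 3; heap: [0-2 ALLOC][3-14 ALLOC][15-27 FREE]
Op 4: free(a) -> (freed a); heap: [0-2 FREE][3-14 ALLOC][15-27 FREE]
Op 5: free(b) -> (freed b); heap: [0-27 FREE]
Op 6: c = malloc(6) -> c = 0; heap: [0-5 ALLOC][6-27 FREE]
Op 7: c = realloc(c, 5) -> c = 0; heap: [0-4 ALLOC][5-27 FREE]
Op 8: c = realloc(c, 3) -> c = 0; heap: [0-2 ALLOC][3-27 FREE]
malloc(18): first-fit scan over [0-2 ALLOC][3-27 FREE] -> 3

Answer: 3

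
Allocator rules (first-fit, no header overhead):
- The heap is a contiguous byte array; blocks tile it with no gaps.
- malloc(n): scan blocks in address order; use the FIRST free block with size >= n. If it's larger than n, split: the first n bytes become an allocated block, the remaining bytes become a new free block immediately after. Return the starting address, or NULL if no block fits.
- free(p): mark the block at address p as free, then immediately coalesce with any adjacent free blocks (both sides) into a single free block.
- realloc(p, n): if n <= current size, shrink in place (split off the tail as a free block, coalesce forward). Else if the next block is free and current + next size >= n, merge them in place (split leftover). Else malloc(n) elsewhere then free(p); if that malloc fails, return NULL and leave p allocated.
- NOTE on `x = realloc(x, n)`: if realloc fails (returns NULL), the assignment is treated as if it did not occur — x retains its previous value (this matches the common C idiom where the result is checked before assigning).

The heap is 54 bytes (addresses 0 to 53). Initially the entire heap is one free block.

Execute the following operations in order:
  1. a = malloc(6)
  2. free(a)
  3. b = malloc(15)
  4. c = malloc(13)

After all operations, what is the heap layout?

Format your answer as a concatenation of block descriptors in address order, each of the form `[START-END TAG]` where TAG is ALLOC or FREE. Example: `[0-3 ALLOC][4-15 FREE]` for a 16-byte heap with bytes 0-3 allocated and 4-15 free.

Op 1: a = malloc(6) -> a = 0; heap: [0-5 ALLOC][6-53 FREE]
Op 2: free(a) -> (freed a); heap: [0-53 FREE]
Op 3: b = malloc(15) -> b = 0; heap: [0-14 ALLOC][15-53 FREE]
Op 4: c = malloc(13) -> c = 15; heap: [0-14 ALLOC][15-27 ALLOC][28-53 FREE]

Answer: [0-14 ALLOC][15-27 ALLOC][28-53 FREE]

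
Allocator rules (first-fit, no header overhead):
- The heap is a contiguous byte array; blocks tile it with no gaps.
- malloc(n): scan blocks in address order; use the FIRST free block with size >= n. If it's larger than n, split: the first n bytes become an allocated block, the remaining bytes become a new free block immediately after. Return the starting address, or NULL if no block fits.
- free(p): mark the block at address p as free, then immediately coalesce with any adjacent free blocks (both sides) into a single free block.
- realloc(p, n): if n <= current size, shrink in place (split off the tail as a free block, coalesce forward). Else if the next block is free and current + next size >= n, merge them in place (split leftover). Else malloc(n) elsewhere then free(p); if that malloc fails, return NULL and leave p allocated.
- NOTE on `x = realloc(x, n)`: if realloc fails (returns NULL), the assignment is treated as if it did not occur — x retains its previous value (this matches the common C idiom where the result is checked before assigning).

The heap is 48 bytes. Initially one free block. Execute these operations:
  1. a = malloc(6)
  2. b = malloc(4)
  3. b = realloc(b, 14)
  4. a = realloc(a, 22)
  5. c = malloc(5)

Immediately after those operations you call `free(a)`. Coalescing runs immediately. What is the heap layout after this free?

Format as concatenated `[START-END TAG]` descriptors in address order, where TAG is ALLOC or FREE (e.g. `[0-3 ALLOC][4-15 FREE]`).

Answer: [0-4 ALLOC][5-5 FREE][6-19 ALLOC][20-47 FREE]

Derivation:
Op 1: a = malloc(6) -> a = 0; heap: [0-5 ALLOC][6-47 FREE]
Op 2: b = malloc(4) -> b = 6; heap: [0-5 ALLOC][6-9 ALLOC][10-47 FREE]
Op 3: b = realloc(b, 14) -> b = 6; heap: [0-5 ALLOC][6-19 ALLOC][20-47 FREE]
Op 4: a = realloc(a, 22) -> a = 20; heap: [0-5 FREE][6-19 ALLOC][20-41 ALLOC][42-47 FREE]
Op 5: c = malloc(5) -> c = 0; heap: [0-4 ALLOC][5-5 FREE][6-19 ALLOC][20-41 ALLOC][42-47 FREE]
free(a): a = 20 -> block [20-41 ALLOC]; mark free, coalesce with adjacent free neighbors -> [0-4 ALLOC][5-5 FREE][6-19 ALLOC][20-47 FREE]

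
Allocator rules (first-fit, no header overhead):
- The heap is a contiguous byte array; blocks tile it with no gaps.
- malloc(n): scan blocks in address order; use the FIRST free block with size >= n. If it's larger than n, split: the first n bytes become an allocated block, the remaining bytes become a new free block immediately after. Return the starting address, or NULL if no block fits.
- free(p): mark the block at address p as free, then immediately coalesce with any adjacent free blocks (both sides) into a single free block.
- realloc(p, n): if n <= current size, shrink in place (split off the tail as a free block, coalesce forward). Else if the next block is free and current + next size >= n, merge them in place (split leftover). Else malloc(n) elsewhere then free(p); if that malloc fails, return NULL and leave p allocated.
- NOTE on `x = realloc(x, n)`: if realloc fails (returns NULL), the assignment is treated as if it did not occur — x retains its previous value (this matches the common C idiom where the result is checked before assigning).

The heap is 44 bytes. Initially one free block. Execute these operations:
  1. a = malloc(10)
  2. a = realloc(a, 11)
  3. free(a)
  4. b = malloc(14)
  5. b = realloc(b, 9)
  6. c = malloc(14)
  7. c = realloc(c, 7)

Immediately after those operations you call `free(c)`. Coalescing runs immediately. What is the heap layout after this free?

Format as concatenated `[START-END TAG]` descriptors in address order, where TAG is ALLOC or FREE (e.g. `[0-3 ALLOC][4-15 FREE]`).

Answer: [0-8 ALLOC][9-43 FREE]

Derivation:
Op 1: a = malloc(10) -> a = 0; heap: [0-9 ALLOC][10-43 FREE]
Op 2: a = realloc(a, 11) -> a = 0; heap: [0-10 ALLOC][11-43 FREE]
Op 3: free(a) -> (freed a); heap: [0-43 FREE]
Op 4: b = malloc(14) -> b = 0; heap: [0-13 ALLOC][14-43 FREE]
Op 5: b = realloc(b, 9) -> b = 0; heap: [0-8 ALLOC][9-43 FREE]
Op 6: c = malloc(14) -> c = 9; heap: [0-8 ALLOC][9-22 ALLOC][23-43 FREE]
Op 7: c = realloc(c, 7) -> c = 9; heap: [0-8 ALLOC][9-15 ALLOC][16-43 FREE]
free(c): c = 9 -> block [9-15 ALLOC]; mark free, coalesce with adjacent free neighbors -> [0-8 ALLOC][9-43 FREE]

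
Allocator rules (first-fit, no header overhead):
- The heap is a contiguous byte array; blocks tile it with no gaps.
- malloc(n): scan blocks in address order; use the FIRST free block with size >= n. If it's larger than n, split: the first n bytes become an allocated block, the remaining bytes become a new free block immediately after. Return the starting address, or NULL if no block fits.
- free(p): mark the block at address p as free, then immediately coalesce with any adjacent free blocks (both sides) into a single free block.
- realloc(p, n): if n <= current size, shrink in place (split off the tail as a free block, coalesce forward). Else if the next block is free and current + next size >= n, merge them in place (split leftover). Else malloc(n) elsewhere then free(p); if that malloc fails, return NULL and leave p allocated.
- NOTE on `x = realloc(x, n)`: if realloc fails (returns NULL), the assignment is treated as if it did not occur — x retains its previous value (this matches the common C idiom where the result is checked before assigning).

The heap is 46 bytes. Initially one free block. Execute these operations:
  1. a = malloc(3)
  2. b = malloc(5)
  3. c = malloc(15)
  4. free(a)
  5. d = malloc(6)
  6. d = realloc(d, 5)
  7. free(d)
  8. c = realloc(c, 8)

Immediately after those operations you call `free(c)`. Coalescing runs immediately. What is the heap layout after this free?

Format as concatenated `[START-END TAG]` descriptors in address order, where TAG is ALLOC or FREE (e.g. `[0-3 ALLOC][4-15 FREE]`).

Op 1: a = malloc(3) -> a = 0; heap: [0-2 ALLOC][3-45 FREE]
Op 2: b = malloc(5) -> b = 3; heap: [0-2 ALLOC][3-7 ALLOC][8-45 FREE]
Op 3: c = malloc(15) -> c = 8; heap: [0-2 ALLOC][3-7 ALLOC][8-22 ALLOC][23-45 FREE]
Op 4: free(a) -> (freed a); heap: [0-2 FREE][3-7 ALLOC][8-22 ALLOC][23-45 FREE]
Op 5: d = malloc(6) -> d = 23; heap: [0-2 FREE][3-7 ALLOC][8-22 ALLOC][23-28 ALLOC][29-45 FREE]
Op 6: d = realloc(d, 5) -> d = 23; heap: [0-2 FREE][3-7 ALLOC][8-22 ALLOC][23-27 ALLOC][28-45 FREE]
Op 7: free(d) -> (freed d); heap: [0-2 FREE][3-7 ALLOC][8-22 ALLOC][23-45 FREE]
Op 8: c = realloc(c, 8) -> c = 8; heap: [0-2 FREE][3-7 ALLOC][8-15 ALLOC][16-45 FREE]
free(c): c = 8 -> block [8-15 ALLOC]; mark free, coalesce with adjacent free neighbors -> [0-2 FREE][3-7 ALLOC][8-45 FREE]

Answer: [0-2 FREE][3-7 ALLOC][8-45 FREE]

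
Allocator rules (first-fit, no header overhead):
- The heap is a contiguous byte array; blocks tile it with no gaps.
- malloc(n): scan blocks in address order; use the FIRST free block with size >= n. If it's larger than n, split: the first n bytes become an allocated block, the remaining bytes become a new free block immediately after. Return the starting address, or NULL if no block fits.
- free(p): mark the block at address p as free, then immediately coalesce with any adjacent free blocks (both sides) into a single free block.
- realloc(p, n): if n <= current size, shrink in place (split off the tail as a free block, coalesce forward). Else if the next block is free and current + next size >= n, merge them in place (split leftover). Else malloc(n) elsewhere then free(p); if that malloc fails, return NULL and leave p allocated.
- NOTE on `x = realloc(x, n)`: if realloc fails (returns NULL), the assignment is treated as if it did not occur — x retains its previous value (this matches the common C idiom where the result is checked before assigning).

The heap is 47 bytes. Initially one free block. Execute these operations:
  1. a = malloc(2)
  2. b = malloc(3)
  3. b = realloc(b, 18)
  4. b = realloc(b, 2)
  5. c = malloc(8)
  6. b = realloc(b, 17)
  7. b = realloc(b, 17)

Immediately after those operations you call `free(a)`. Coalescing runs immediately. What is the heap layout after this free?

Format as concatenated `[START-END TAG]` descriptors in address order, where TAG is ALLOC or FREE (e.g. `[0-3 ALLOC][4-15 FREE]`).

Answer: [0-3 FREE][4-11 ALLOC][12-28 ALLOC][29-46 FREE]

Derivation:
Op 1: a = malloc(2) -> a = 0; heap: [0-1 ALLOC][2-46 FREE]
Op 2: b = malloc(3) -> b = 2; heap: [0-1 ALLOC][2-4 ALLOC][5-46 FREE]
Op 3: b = realloc(b, 18) -> b = 2; heap: [0-1 ALLOC][2-19 ALLOC][20-46 FREE]
Op 4: b = realloc(b, 2) -> b = 2; heap: [0-1 ALLOC][2-3 ALLOC][4-46 FREE]
Op 5: c = malloc(8) -> c = 4; heap: [0-1 ALLOC][2-3 ALLOC][4-11 ALLOC][12-46 FREE]
Op 6: b = realloc(b, 17) -> b = 12; heap: [0-1 ALLOC][2-3 FREE][4-11 ALLOC][12-28 ALLOC][29-46 FREE]
Op 7: b = realloc(b, 17) -> b = 12; heap: [0-1 ALLOC][2-3 FREE][4-11 ALLOC][12-28 ALLOC][29-46 FREE]
free(a): a = 0 -> block [0-1 ALLOC]; mark free, coalesce with adjacent free neighbors -> [0-3 FREE][4-11 ALLOC][12-28 ALLOC][29-46 FREE]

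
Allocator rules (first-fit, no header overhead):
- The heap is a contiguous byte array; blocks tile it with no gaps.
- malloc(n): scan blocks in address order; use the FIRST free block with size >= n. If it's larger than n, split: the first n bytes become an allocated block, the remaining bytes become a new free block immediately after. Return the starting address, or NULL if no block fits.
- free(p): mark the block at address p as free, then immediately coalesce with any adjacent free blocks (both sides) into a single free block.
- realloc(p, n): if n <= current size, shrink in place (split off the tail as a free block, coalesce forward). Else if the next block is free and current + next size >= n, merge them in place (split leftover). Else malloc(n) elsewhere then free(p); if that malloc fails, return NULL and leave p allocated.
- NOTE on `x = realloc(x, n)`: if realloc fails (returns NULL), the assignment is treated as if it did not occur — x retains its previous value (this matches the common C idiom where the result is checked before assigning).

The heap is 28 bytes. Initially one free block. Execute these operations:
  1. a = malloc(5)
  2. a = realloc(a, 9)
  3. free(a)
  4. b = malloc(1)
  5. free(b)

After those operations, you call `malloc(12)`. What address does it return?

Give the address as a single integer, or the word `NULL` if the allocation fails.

Answer: 0

Derivation:
Op 1: a = malloc(5) -> a = 0; heap: [0-4 ALLOC][5-27 FREE]
Op 2: a = realloc(a, 9) -> a = 0; heap: [0-8 ALLOC][9-27 FREE]
Op 3: free(a) -> (freed a); heap: [0-27 FREE]
Op 4: b = malloc(1) -> b = 0; heap: [0-0 ALLOC][1-27 FREE]
Op 5: free(b) -> (freed b); heap: [0-27 FREE]
malloc(12): first-fit scan over [0-27 FREE] -> 0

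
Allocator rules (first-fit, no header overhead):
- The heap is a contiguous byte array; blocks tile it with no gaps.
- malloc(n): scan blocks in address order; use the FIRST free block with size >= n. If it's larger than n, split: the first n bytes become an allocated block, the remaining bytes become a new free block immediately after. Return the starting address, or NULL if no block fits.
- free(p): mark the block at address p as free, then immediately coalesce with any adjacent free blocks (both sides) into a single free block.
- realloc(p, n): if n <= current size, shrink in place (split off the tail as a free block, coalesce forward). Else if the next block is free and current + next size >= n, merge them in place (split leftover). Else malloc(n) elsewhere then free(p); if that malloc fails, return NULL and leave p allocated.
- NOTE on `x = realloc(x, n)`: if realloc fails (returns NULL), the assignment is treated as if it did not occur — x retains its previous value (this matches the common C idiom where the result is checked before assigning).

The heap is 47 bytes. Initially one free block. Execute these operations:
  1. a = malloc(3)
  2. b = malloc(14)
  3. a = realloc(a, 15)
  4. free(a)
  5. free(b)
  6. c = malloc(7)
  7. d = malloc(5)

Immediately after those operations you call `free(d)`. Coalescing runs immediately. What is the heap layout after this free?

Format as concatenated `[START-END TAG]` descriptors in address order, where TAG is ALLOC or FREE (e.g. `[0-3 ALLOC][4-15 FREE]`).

Answer: [0-6 ALLOC][7-46 FREE]

Derivation:
Op 1: a = malloc(3) -> a = 0; heap: [0-2 ALLOC][3-46 FREE]
Op 2: b = malloc(14) -> b = 3; heap: [0-2 ALLOC][3-16 ALLOC][17-46 FREE]
Op 3: a = realloc(a, 15) -> a = 17; heap: [0-2 FREE][3-16 ALLOC][17-31 ALLOC][32-46 FREE]
Op 4: free(a) -> (freed a); heap: [0-2 FREE][3-16 ALLOC][17-46 FREE]
Op 5: free(b) -> (freed b); heap: [0-46 FREE]
Op 6: c = malloc(7) -> c = 0; heap: [0-6 ALLOC][7-46 FREE]
Op 7: d = malloc(5) -> d = 7; heap: [0-6 ALLOC][7-11 ALLOC][12-46 FREE]
free(d): d = 7 -> block [7-11 ALLOC]; mark free, coalesce with adjacent free neighbors -> [0-6 ALLOC][7-46 FREE]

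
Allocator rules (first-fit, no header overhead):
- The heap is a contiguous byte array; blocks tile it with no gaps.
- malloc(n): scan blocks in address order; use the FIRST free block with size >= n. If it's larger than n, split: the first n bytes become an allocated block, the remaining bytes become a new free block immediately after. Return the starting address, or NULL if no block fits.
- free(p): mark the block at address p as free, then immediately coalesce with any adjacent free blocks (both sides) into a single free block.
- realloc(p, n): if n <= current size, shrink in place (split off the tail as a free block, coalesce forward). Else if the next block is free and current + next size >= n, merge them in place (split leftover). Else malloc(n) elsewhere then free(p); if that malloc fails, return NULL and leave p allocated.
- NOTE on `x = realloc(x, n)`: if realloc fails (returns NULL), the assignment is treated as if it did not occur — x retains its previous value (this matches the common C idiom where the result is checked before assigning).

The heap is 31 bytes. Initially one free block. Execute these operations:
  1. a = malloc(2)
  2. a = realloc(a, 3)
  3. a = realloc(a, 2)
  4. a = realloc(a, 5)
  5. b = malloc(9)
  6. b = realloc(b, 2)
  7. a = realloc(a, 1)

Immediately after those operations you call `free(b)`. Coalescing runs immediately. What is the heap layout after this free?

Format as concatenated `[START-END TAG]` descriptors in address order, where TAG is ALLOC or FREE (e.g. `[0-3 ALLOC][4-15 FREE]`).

Answer: [0-0 ALLOC][1-30 FREE]

Derivation:
Op 1: a = malloc(2) -> a = 0; heap: [0-1 ALLOC][2-30 FREE]
Op 2: a = realloc(a, 3) -> a = 0; heap: [0-2 ALLOC][3-30 FREE]
Op 3: a = realloc(a, 2) -> a = 0; heap: [0-1 ALLOC][2-30 FREE]
Op 4: a = realloc(a, 5) -> a = 0; heap: [0-4 ALLOC][5-30 FREE]
Op 5: b = malloc(9) -> b = 5; heap: [0-4 ALLOC][5-13 ALLOC][14-30 FREE]
Op 6: b = realloc(b, 2) -> b = 5; heap: [0-4 ALLOC][5-6 ALLOC][7-30 FREE]
Op 7: a = realloc(a, 1) -> a = 0; heap: [0-0 ALLOC][1-4 FREE][5-6 ALLOC][7-30 FREE]
free(b): b = 5 -> block [5-6 ALLOC]; mark free, coalesce with adjacent free neighbors -> [0-0 ALLOC][1-30 FREE]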